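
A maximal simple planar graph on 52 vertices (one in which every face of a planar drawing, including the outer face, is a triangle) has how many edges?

150

In a plane triangulation 3F = 2E and V − E + F = 2, so E = 3V − 6 = 3·52 − 6 = 150.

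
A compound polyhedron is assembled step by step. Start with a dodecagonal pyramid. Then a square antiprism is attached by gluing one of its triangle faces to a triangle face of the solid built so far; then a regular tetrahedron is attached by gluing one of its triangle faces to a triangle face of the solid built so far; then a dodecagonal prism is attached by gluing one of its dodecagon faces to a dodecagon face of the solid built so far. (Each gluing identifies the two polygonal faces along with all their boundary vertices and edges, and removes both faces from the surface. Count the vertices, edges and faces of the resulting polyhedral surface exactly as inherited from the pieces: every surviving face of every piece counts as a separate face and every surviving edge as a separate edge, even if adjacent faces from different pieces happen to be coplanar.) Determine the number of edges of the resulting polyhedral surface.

64

A dodecagonal pyramid: V=13, E=24, F=13.
Attach a square antiprism (V=8, E=16, F=10) along a 3-gon: merge 3 vertices and 3 edges, delete both glued faces → V=18, E=37, F=21.
Attach a regular tetrahedron (V=4, E=6, F=4) along a 3-gon: merge 3 vertices and 3 edges, delete both glued faces → V=19, E=40, F=23.
Attach a dodecagonal prism (V=24, E=36, F=14) along a 12-gon: merge 12 vertices and 12 edges, delete both glued faces → V=31, E=64, F=35.
Check: V − E + F = 31 − 64 + 35 = 2.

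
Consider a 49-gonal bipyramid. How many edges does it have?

A bipyramid over an n-gon has 2n triangular faces and n + 2 vertices: V = 49 + 2 = 51, E = 3·49 = 147, F = 2·49 = 98.

147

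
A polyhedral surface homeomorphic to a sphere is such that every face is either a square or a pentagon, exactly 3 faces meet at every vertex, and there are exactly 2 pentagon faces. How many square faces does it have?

Let x be the number of squares; then F = 2 + x.
Edge–face incidences: 2E = 5·2 + 4·x = 10 + 4x.
Every vertex has degree 3, so 3V = 2E.
Euler: V − E + F = 2 ⇒ (2E)/3 − E + (2 + x) = 2.
Multiply by 6: 2·(2E) − 3·(2E) + 6·(2 + x) = 12, i.e. 12 + 6x − (10 + 4x) = 12.
Collecting terms: 2x + 2 = 12, so 2x = 10, so x = 5.
Then 2E = 10 + 4·5 = 30, so E = 15, V = 2E/3 = 10, F = 2 + 5 = 7.

5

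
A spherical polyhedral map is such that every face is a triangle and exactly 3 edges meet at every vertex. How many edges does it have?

6

Each face has 3 edges and each edge borders two faces, so 2E = 3F.
Each vertex has degree 3, so 3V = 2E and hence V = 3F/3.
Euler: V − E + F = 2 ⇒ (3F/3) − (3F/2) + F = 2.
Multiply by 6: (6 − 9 + 6)F = 12, i.e. 3F = 12.
So F = 4, E = 3·4/2 = 6, V = 3·4/3 = 4.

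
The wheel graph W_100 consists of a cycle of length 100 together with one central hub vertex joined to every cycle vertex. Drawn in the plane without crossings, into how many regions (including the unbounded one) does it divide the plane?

101

W_100 has V = 100 + 1 = 101 vertices and E = 2·100 = 200 edges.
By Euler's formula F = 2 − V + E = 2 − 101 + 200 = 101.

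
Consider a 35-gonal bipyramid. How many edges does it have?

105

A bipyramid over an n-gon has 2n triangular faces and n + 2 vertices: V = 35 + 2 = 37, E = 3·35 = 105, F = 2·35 = 70.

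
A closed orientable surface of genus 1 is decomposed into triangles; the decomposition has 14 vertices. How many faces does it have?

28

χ = 2 − 2·1 = 0, and every face is a triangle so 3F = 2E.
V − E + F = 0 with E = 3F/2 gives 14 − (3/2 − 1)·F = 0, so F = 28 and E = 42.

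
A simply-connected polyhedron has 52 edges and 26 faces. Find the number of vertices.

Here V − E + F = 2.
V = 2 + E − F = 2 + 52 − 26 = 28.

28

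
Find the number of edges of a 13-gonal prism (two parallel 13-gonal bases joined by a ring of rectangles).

39

A prism on an n-gon has two n-gon bases and n rectangular sides: V = 2·13 = 26, E = 3·13 = 39, F = 13 + 2 = 15.
Check: V − E + F = 26 − 39 + 15 = 2.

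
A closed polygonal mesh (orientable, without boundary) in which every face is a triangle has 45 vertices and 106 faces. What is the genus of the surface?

5

Every face is a triangle, so 2E = 3·106 = 318, giving E = 159.
χ = V − E + F = 45 − 159 + 106 = -8.
For a closed orientable surface χ = 2 − 2g, so g = (2 − (-8))/2 = 5.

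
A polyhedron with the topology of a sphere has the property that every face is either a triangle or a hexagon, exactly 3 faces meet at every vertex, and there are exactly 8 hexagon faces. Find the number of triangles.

Let x be the number of triangles; then F = 8 + x.
Edge–face incidences: 2E = 6·8 + 3·x = 48 + 3x.
Every vertex has degree 3, so 3V = 2E.
Euler: V − E + F = 2 ⇒ (2E)/3 − E + (8 + x) = 2.
Multiply by 6: 2·(2E) − 3·(2E) + 6·(8 + x) = 12, i.e. 48 + 6x − (48 + 3x) = 12.
Collecting terms: 3x = 12, so x = 4.
Then 2E = 48 + 3·4 = 60, so E = 30, V = 2E/3 = 20, F = 8 + 4 = 12.

4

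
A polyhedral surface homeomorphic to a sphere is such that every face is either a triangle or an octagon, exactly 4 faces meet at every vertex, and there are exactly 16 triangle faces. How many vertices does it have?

16

Let x be the number of octagons; then F = 16 + x.
Edge–face incidences: 2E = 3·16 + 8·x = 48 + 8x.
Every vertex has degree 4, so 4V = 2E.
Euler: V − E + F = 2 ⇒ (2E)/4 − E + (16 + x) = 2.
Multiply by 8: 2·(2E) − 4·(2E) + 8·(16 + x) = 16, i.e. 128 + 8x − 2·(48 + 8x) = 16.
Collecting terms: −8x + 32 = 16, so −8x = −16, so x = 2.
Then 2E = 48 + 8·2 = 64, so E = 32, V = 2E/4 = 16, F = 16 + 2 = 18.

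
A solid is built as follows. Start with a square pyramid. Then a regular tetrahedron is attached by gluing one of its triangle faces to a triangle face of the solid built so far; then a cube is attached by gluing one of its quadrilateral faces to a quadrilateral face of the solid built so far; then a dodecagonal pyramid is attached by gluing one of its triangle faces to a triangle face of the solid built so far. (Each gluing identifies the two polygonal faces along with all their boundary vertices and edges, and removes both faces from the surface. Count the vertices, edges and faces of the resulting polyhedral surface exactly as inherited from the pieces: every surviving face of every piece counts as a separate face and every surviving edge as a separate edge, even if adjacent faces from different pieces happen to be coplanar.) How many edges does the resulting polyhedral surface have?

40

A square pyramid: V=5, E=8, F=5.
Attach a regular tetrahedron (V=4, E=6, F=4) along a 3-gon: merge 3 vertices and 3 edges, delete both glued faces → V=6, E=11, F=7.
Attach a cube (V=8, E=12, F=6) along a 4-gon: merge 4 vertices and 4 edges, delete both glued faces → V=10, E=19, F=11.
Attach a dodecagonal pyramid (V=13, E=24, F=13) along a 3-gon: merge 3 vertices and 3 edges, delete both glued faces → V=20, E=40, F=22.
Check: V − E + F = 20 − 40 + 22 = 2.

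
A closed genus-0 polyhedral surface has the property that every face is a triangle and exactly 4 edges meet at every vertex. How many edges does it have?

Each face has 3 edges and each edge borders two faces, so 2E = 3F.
Each vertex has degree 4, so 4V = 2E and hence V = 3F/4.
Euler: V − E + F = 2 ⇒ (3F/4) − (3F/2) + F = 2.
Multiply by 8: (6 − 12 + 8)F = 16, i.e. 2F = 16.
So F = 8, E = 3·8/2 = 12, V = 3·8/4 = 6.

12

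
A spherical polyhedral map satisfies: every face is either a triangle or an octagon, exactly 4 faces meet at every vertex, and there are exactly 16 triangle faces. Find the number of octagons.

2

Let x be the number of octagons; then F = 16 + x.
Edge–face incidences: 2E = 3·16 + 8·x = 48 + 8x.
Every vertex has degree 4, so 4V = 2E.
Euler: V − E + F = 2 ⇒ (2E)/4 − E + (16 + x) = 2.
Multiply by 8: 2·(2E) − 4·(2E) + 8·(16 + x) = 16, i.e. 128 + 8x − 2·(48 + 8x) = 16.
Collecting terms: −8x + 32 = 16, so −8x = −16, so x = 2.
Then 2E = 48 + 8·2 = 64, so E = 32, V = 2E/4 = 16, F = 16 + 2 = 18.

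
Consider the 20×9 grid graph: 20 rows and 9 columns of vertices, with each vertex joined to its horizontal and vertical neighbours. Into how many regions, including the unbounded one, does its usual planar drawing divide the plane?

153

The grid has V = 20·9 = 180 vertices and E = 20·8 + 9·19 = 331 edges.
F = 2 − V + E = 2 − 180 + 331 = 153.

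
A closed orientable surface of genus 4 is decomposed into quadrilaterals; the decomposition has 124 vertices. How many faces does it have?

χ = 2 − 2·4 = -6, and every face is a square so 4F = 2E.
V − E + F = -6 with E = 4F/2 gives 124 − (4/2 − 1)·F = -6, so F = 130 and E = 260.

130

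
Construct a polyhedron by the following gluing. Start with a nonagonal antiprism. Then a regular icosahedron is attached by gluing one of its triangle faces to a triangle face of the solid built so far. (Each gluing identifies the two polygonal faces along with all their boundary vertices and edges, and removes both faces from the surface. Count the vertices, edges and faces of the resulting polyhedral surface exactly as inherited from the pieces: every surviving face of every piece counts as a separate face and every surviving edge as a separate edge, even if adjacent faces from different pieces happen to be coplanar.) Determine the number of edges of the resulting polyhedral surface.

A nonagonal antiprism: V=18, E=36, F=20.
Attach a regular icosahedron (V=12, E=30, F=20) along a 3-gon: merge 3 vertices and 3 edges, delete both glued faces → V=27, E=63, F=38.
Check: V − E + F = 27 − 63 + 38 = 2.

63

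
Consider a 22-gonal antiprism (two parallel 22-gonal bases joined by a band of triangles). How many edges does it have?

An antiprism on an n-gon has two n-gon caps and 2n triangles: V = 2·22 = 44, E = 4·22 = 88, F = 2·22 + 2 = 46.

88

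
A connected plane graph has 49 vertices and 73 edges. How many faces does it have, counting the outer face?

26

Euler's formula for a connected plane graph: V − E + F = 2, so F = 2 − 49 + 73 = 26.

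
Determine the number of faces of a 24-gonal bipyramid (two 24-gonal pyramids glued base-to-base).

A bipyramid over an n-gon has 2n triangular faces and n + 2 vertices: V = 24 + 2 = 26, E = 3·24 = 72, F = 2·24 = 48.
Check: V − E + F = 26 − 72 + 48 = 2.

48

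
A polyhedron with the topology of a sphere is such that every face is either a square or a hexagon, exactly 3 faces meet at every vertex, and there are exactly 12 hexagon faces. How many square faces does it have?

6

Let x be the number of squares; then F = 12 + x.
Edge–face incidences: 2E = 6·12 + 4·x = 72 + 4x.
Every vertex has degree 3, so 3V = 2E.
Euler: V − E + F = 2 ⇒ (2E)/3 − E + (12 + x) = 2.
Multiply by 6: 2·(2E) − 3·(2E) + 6·(12 + x) = 12, i.e. 72 + 6x − (72 + 4x) = 12.
Collecting terms: 2x = 12, so x = 6.
Then 2E = 72 + 4·6 = 96, so E = 48, V = 2E/3 = 32, F = 12 + 6 = 18.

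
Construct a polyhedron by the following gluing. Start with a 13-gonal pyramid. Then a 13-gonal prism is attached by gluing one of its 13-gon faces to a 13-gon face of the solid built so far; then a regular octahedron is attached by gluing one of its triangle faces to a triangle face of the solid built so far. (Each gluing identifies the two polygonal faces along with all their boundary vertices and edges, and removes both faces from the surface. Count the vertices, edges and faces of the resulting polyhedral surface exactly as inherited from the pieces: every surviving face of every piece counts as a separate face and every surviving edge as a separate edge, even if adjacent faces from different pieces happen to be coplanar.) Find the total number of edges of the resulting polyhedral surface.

61

A 13-gonal pyramid: V=14, E=26, F=14.
Attach a 13-gonal prism (V=26, E=39, F=15) along a 13-gon: merge 13 vertices and 13 edges, delete both glued faces → V=27, E=52, F=27.
Attach a regular octahedron (V=6, E=12, F=8) along a 3-gon: merge 3 vertices and 3 edges, delete both glued faces → V=30, E=61, F=33.
Check: V − E + F = 30 − 61 + 33 = 2.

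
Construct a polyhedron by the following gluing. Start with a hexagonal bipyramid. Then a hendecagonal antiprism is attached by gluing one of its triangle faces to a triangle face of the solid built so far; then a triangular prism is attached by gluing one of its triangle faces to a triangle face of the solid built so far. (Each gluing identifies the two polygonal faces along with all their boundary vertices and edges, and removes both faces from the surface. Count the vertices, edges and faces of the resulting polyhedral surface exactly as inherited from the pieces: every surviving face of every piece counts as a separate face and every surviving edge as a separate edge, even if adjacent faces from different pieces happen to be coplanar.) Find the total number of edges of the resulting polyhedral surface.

65

A hexagonal bipyramid: V=8, E=18, F=12.
Attach a hendecagonal antiprism (V=22, E=44, F=24) along a 3-gon: merge 3 vertices and 3 edges, delete both glued faces → V=27, E=59, F=34.
Attach a triangular prism (V=6, E=9, F=5) along a 3-gon: merge 3 vertices and 3 edges, delete both glued faces → V=30, E=65, F=37.
Check: V − E + F = 30 − 65 + 37 = 2.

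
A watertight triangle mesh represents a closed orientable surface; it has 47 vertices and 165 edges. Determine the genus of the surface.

Every face is a triangle and each edge borders two faces, so 3F = 2·165, giving F = 110.
χ = V − E + F = 47 − 165 + 110 = -8.
For a closed orientable surface χ = 2 − 2g, so g = (2 − (-8))/2 = 5.

5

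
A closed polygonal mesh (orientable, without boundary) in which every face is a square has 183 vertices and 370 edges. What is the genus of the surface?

Every face is a square and each edge borders two faces, so 4F = 2·370, giving F = 185.
χ = V − E + F = 183 − 370 + 185 = -2.
For a closed orientable surface χ = 2 − 2g, so g = (2 − (-2))/2 = 2.

2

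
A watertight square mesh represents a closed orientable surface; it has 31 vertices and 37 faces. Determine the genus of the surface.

Every face is a square, so 2E = 4·37 = 148, giving E = 74.
χ = V − E + F = 31 − 74 + 37 = -6.
For a closed orientable surface χ = 2 − 2g, so g = (2 − (-6))/2 = 4.

4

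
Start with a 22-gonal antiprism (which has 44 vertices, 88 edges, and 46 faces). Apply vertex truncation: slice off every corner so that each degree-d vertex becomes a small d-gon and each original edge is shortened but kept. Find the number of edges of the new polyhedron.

264

Truncation replaces each original edge-end by a new vertex, so V′ = 2E = 176.
Each original edge survives, and each old vertex of degree d contributes d new edges; summing degrees gives Σd = 2E, so E′ = E + 2E = 3E = 264.
Each original face survives and each original vertex becomes one new face: F′ = F + V = 90.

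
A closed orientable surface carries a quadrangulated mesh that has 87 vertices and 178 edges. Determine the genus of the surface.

2

Every face is a square and each edge borders two faces, so 4F = 2·178, giving F = 89.
χ = V − E + F = 87 − 178 + 89 = -2.
For a closed orientable surface χ = 2 − 2g, so g = (2 − (-2))/2 = 2.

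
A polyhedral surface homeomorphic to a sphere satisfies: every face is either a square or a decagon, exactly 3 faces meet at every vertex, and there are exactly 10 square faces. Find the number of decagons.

Let x be the number of decagons; then F = 10 + x.
Edge–face incidences: 2E = 4·10 + 10·x = 40 + 10x.
Every vertex has degree 3, so 3V = 2E.
Euler: V − E + F = 2 ⇒ (2E)/3 − E + (10 + x) = 2.
Multiply by 6: 2·(2E) − 3·(2E) + 6·(10 + x) = 12, i.e. 60 + 6x − (40 + 10x) = 12.
Collecting terms: −4x + 20 = 12, so −4x = −8, so x = 2.
Then 2E = 40 + 10·2 = 60, so E = 30, V = 2E/3 = 20, F = 10 + 2 = 12.

2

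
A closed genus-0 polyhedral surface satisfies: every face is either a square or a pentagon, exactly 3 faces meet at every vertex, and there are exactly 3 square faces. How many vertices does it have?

Let x be the number of pentagons; then F = 3 + x.
Edge–face incidences: 2E = 4·3 + 5·x = 12 + 5x.
Every vertex has degree 3, so 3V = 2E.
Euler: V − E + F = 2 ⇒ (2E)/3 − E + (3 + x) = 2.
Multiply by 6: 2·(2E) − 3·(2E) + 6·(3 + x) = 12, i.e. 18 + 6x − (12 + 5x) = 12.
Collecting terms: x + 6 = 12, so x = 6.
Then 2E = 12 + 5·6 = 42, so E = 21, V = 2E/3 = 14, F = 3 + 6 = 9.

14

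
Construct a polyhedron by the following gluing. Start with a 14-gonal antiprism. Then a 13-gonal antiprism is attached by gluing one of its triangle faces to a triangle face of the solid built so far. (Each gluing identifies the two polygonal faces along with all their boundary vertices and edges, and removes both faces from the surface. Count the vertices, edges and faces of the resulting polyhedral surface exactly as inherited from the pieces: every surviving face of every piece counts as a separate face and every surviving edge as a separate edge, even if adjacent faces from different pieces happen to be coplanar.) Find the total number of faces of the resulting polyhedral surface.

A 14-gonal antiprism: V=28, E=56, F=30.
Attach a 13-gonal antiprism (V=26, E=52, F=28) along a 3-gon: merge 3 vertices and 3 edges, delete both glued faces → V=51, E=105, F=56.
Check: V − E + F = 51 − 105 + 56 = 2.

56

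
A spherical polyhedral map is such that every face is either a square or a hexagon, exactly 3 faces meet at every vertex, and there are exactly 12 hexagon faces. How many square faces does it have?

Let x be the number of squares; then F = 12 + x.
Edge–face incidences: 2E = 6·12 + 4·x = 72 + 4x.
Every vertex has degree 3, so 3V = 2E.
Euler: V − E + F = 2 ⇒ (2E)/3 − E + (12 + x) = 2.
Multiply by 6: 2·(2E) − 3·(2E) + 6·(12 + x) = 12, i.e. 72 + 6x − (72 + 4x) = 12.
Collecting terms: 2x = 12, so x = 6.
Then 2E = 72 + 4·6 = 96, so E = 48, V = 2E/3 = 32, F = 12 + 6 = 18.

6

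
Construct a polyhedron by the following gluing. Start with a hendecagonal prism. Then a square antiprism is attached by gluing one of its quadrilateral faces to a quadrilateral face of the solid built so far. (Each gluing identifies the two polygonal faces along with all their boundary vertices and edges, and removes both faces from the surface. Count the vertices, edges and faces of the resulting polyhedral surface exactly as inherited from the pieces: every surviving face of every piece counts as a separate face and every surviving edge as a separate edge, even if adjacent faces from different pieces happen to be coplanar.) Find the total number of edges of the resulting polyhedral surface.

A hendecagonal prism: V=22, E=33, F=13.
Attach a square antiprism (V=8, E=16, F=10) along a 4-gon: merge 4 vertices and 4 edges, delete both glued faces → V=26, E=45, F=21.
Check: V − E + F = 26 − 45 + 21 = 2.

45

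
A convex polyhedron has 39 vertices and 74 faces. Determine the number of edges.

Here V − E + F = 2.
E = V + F − (2) = 39 + 74 − (2) = 111.

111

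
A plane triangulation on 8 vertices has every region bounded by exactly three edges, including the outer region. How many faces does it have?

12

In a plane triangulation 3F = 2E and V − E + F = 2, so F = 2V − 4 = 2·8 − 4 = 12.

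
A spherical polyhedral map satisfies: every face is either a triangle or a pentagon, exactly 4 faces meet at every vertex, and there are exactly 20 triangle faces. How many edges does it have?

Let x be the number of pentagons; then F = 20 + x.
Edge–face incidences: 2E = 3·20 + 5·x = 60 + 5x.
Every vertex has degree 4, so 4V = 2E.
Euler: V − E + F = 2 ⇒ (2E)/4 − E + (20 + x) = 2.
Multiply by 8: 2·(2E) − 4·(2E) + 8·(20 + x) = 16, i.e. 160 + 8x − 2·(60 + 5x) = 16.
Collecting terms: −2x + 40 = 16, so −2x = −24, so x = 12.
Then 2E = 60 + 5·12 = 120, so E = 60, V = 2E/4 = 30, F = 20 + 12 = 32.

60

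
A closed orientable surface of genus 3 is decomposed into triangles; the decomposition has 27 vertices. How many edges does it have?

χ = 2 − 2·3 = -4, and every face is a triangle so 3F = 2E.
V − E + F = -4 with E = 3F/2 gives 27 − (3/2 − 1)·F = -4, so F = 62 and E = 93.

93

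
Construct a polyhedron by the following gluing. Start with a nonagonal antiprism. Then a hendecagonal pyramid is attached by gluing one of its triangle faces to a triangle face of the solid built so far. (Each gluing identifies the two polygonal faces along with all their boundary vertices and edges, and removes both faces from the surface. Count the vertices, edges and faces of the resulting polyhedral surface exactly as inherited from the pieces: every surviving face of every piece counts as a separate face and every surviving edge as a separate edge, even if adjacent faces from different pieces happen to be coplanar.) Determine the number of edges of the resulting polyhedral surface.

A nonagonal antiprism: V=18, E=36, F=20.
Attach a hendecagonal pyramid (V=12, E=22, F=12) along a 3-gon: merge 3 vertices and 3 edges, delete both glued faces → V=27, E=55, F=30.
Check: V − E + F = 27 − 55 + 30 = 2.

55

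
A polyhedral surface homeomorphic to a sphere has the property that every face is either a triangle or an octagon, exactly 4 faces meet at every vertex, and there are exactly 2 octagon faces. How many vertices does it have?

Let x be the number of triangles; then F = 2 + x.
Edge–face incidences: 2E = 8·2 + 3·x = 16 + 3x.
Every vertex has degree 4, so 4V = 2E.
Euler: V − E + F = 2 ⇒ (2E)/4 − E + (2 + x) = 2.
Multiply by 8: 2·(2E) − 4·(2E) + 8·(2 + x) = 16, i.e. 16 + 8x − 2·(16 + 3x) = 16.
Collecting terms: 2x − 16 = 16, so 2x = 32, so x = 16.
Then 2E = 16 + 3·16 = 64, so E = 32, V = 2E/4 = 16, F = 2 + 16 = 18.

16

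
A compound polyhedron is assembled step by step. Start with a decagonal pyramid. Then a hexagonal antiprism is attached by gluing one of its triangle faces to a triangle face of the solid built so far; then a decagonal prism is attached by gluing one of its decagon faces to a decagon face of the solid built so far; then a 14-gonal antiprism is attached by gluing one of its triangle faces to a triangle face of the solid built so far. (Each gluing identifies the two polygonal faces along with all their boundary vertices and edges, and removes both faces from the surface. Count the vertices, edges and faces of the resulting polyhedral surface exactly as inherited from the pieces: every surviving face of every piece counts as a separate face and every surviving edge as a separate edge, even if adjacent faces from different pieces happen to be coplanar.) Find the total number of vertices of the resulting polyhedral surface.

55

A decagonal pyramid: V=11, E=20, F=11.
Attach a hexagonal antiprism (V=12, E=24, F=14) along a 3-gon: merge 3 vertices and 3 edges, delete both glued faces → V=20, E=41, F=23.
Attach a decagonal prism (V=20, E=30, F=12) along a 10-gon: merge 10 vertices and 10 edges, delete both glued faces → V=30, E=61, F=33.
Attach a 14-gonal antiprism (V=28, E=56, F=30) along a 3-gon: merge 3 vertices and 3 edges, delete both glued faces → V=55, E=114, F=61.
Check: V − E + F = 55 − 114 + 61 = 2.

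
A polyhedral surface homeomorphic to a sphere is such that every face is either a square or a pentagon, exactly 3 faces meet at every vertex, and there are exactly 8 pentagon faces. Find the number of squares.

2

Let x be the number of squares; then F = 8 + x.
Edge–face incidences: 2E = 5·8 + 4·x = 40 + 4x.
Every vertex has degree 3, so 3V = 2E.
Euler: V − E + F = 2 ⇒ (2E)/3 − E + (8 + x) = 2.
Multiply by 6: 2·(2E) − 3·(2E) + 6·(8 + x) = 12, i.e. 48 + 6x − (40 + 4x) = 12.
Collecting terms: 2x + 8 = 12, so 2x = 4, so x = 2.
Then 2E = 40 + 4·2 = 48, so E = 24, V = 2E/3 = 16, F = 8 + 2 = 10.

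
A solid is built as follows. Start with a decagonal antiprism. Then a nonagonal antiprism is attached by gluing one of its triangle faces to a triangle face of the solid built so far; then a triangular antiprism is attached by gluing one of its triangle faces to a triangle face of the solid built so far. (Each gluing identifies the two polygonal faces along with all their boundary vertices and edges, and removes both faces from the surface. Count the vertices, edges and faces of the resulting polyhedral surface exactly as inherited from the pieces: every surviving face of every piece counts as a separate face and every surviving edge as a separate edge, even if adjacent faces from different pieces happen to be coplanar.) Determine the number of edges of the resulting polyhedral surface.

82

A decagonal antiprism: V=20, E=40, F=22.
Attach a nonagonal antiprism (V=18, E=36, F=20) along a 3-gon: merge 3 vertices and 3 edges, delete both glued faces → V=35, E=73, F=40.
Attach a triangular antiprism (V=6, E=12, F=8) along a 3-gon: merge 3 vertices and 3 edges, delete both glued faces → V=38, E=82, F=46.
Check: V − E + F = 38 − 82 + 46 = 2.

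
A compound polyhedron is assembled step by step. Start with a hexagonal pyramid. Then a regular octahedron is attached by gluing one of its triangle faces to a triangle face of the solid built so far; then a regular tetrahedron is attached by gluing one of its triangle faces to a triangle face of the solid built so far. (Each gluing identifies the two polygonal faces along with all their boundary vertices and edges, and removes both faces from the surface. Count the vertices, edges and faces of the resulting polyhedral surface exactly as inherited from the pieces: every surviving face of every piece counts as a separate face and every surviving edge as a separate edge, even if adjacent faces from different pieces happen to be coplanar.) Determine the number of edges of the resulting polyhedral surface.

A hexagonal pyramid: V=7, E=12, F=7.
Attach a regular octahedron (V=6, E=12, F=8) along a 3-gon: merge 3 vertices and 3 edges, delete both glued faces → V=10, E=21, F=13.
Attach a regular tetrahedron (V=4, E=6, F=4) along a 3-gon: merge 3 vertices and 3 edges, delete both glued faces → V=11, E=24, F=15.
Check: V − E + F = 11 − 24 + 15 = 2.

24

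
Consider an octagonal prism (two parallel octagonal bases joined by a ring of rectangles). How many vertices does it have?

A prism on an n-gon has two n-gon bases and n rectangular sides: V = 2·8 = 16, E = 3·8 = 24, F = 8 + 2 = 10.

16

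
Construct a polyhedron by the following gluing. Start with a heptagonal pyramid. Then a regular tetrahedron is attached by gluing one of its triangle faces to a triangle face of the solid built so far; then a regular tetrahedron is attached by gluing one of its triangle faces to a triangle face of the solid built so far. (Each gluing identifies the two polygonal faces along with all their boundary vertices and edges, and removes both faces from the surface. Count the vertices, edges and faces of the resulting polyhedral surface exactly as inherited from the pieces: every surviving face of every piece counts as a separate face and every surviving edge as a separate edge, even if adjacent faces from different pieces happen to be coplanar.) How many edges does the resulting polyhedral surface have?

20

A heptagonal pyramid: V=8, E=14, F=8.
Attach a regular tetrahedron (V=4, E=6, F=4) along a 3-gon: merge 3 vertices and 3 edges, delete both glued faces → V=9, E=17, F=10.
Attach a regular tetrahedron (V=4, E=6, F=4) along a 3-gon: merge 3 vertices and 3 edges, delete both glued faces → V=10, E=20, F=12.
Check: V − E + F = 10 − 20 + 12 = 2.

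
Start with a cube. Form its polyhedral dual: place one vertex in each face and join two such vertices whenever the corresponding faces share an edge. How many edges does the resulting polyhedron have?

The base solid has V = 8, E = 12, F = 6.
The dual swaps V and F and preserves E: V′ = F = 6, E′ = E = 12, F′ = V = 8.

12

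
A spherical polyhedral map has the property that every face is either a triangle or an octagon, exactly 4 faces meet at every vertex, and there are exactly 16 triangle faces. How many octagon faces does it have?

2

Let x be the number of octagons; then F = 16 + x.
Edge–face incidences: 2E = 3·16 + 8·x = 48 + 8x.
Every vertex has degree 4, so 4V = 2E.
Euler: V − E + F = 2 ⇒ (2E)/4 − E + (16 + x) = 2.
Multiply by 8: 2·(2E) − 4·(2E) + 8·(16 + x) = 16, i.e. 128 + 8x − 2·(48 + 8x) = 16.
Collecting terms: −8x + 32 = 16, so −8x = −16, so x = 2.
Then 2E = 48 + 8·2 = 64, so E = 32, V = 2E/4 = 16, F = 16 + 2 = 18.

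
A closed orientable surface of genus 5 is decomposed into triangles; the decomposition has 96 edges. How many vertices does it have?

24

χ = 2 − 2·5 = -8, and every face is a triangle so 3F = 2E.
F = 2E/3 = 64. Then V = -8 + E − F = -8 + 96 − 64 = 24.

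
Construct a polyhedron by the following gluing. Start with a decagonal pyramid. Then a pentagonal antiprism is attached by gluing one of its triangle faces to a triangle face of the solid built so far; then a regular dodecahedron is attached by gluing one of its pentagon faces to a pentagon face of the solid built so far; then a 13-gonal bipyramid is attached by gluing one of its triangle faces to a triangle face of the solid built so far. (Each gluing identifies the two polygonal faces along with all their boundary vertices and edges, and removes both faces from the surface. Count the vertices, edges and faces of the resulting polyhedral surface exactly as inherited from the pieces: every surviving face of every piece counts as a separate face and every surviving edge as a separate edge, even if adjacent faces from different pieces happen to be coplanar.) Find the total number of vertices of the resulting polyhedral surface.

45

A decagonal pyramid: V=11, E=20, F=11.
Attach a pentagonal antiprism (V=10, E=20, F=12) along a 3-gon: merge 3 vertices and 3 edges, delete both glued faces → V=18, E=37, F=21.
Attach a regular dodecahedron (V=20, E=30, F=12) along a 5-gon: merge 5 vertices and 5 edges, delete both glued faces → V=33, E=62, F=31.
Attach a 13-gonal bipyramid (V=15, E=39, F=26) along a 3-gon: merge 3 vertices and 3 edges, delete both glued faces → V=45, E=98, F=55.
Check: V − E + F = 45 − 98 + 55 = 2.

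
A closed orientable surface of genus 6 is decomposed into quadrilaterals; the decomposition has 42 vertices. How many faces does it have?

χ = 2 − 2·6 = -10, and every face is a square so 4F = 2E.
V − E + F = -10 with E = 4F/2 gives 42 − (4/2 − 1)·F = -10, so F = 52 and E = 104.

52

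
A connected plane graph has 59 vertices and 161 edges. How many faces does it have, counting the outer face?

Euler's formula for a connected plane graph: V − E + F = 2, so F = 2 − 59 + 161 = 104.

104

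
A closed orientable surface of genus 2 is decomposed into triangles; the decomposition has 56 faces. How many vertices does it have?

26

χ = 2 − 2·2 = -2, and every face is a triangle so 3F = 2E.
E = 3·56/2 = 84. Then V = -2 + E − F = -2 + 84 − 56 = 26.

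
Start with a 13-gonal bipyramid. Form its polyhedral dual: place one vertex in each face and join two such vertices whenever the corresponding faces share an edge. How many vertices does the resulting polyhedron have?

The base solid has V = 15, E = 39, F = 26.
The dual swaps V and F and preserves E: V′ = F = 26, E′ = E = 39, F′ = V = 15.

26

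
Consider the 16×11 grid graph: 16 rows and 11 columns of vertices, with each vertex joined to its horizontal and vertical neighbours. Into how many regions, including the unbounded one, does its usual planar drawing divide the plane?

The grid has V = 16·11 = 176 vertices and E = 16·10 + 11·15 = 325 edges.
F = 2 − V + E = 2 − 176 + 325 = 151.

151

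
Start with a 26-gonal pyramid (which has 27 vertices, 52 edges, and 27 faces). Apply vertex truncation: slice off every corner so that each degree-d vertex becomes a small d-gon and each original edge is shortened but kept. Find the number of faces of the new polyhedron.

54

Truncation replaces each original edge-end by a new vertex, so V′ = 2E = 104.
Each original edge survives, and each old vertex of degree d contributes d new edges; summing degrees gives Σd = 2E, so E′ = E + 2E = 3E = 156.
Each original face survives and each original vertex becomes one new face: F′ = F + V = 54.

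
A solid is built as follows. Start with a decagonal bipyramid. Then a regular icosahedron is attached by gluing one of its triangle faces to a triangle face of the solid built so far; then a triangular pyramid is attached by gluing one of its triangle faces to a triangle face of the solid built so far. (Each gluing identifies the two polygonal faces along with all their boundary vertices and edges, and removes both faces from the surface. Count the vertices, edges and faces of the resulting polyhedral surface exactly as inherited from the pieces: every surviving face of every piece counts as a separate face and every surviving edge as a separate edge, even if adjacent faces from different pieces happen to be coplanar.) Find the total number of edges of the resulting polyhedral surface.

60

A decagonal bipyramid: V=12, E=30, F=20.
Attach a regular icosahedron (V=12, E=30, F=20) along a 3-gon: merge 3 vertices and 3 edges, delete both glued faces → V=21, E=57, F=38.
Attach a triangular pyramid (V=4, E=6, F=4) along a 3-gon: merge 3 vertices and 3 edges, delete both glued faces → V=22, E=60, F=40.
Check: V − E + F = 22 − 60 + 40 = 2.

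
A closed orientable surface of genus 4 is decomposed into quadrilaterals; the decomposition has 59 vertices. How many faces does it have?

65

χ = 2 − 2·4 = -6, and every face is a square so 4F = 2E.
V − E + F = -6 with E = 4F/2 gives 59 − (4/2 − 1)·F = -6, so F = 65 and E = 130.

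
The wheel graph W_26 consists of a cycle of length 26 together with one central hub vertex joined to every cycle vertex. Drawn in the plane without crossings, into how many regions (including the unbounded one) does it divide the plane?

27

W_26 has V = 26 + 1 = 27 vertices and E = 2·26 = 52 edges.
By Euler's formula F = 2 − V + E = 2 − 27 + 52 = 27.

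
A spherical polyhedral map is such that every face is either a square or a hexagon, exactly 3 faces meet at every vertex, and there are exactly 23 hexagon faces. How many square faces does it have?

Let x be the number of squares; then F = 23 + x.
Edge–face incidences: 2E = 6·23 + 4·x = 138 + 4x.
Every vertex has degree 3, so 3V = 2E.
Euler: V − E + F = 2 ⇒ (2E)/3 − E + (23 + x) = 2.
Multiply by 6: 2·(2E) − 3·(2E) + 6·(23 + x) = 12, i.e. 138 + 6x − (138 + 4x) = 12.
Collecting terms: 2x = 12, so x = 6.
Then 2E = 138 + 4·6 = 162, so E = 81, V = 2E/3 = 54, F = 23 + 6 = 29.

6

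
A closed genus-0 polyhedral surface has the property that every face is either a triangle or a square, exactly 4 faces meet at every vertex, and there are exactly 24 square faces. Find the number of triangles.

Let x be the number of triangles; then F = 24 + x.
Edge–face incidences: 2E = 4·24 + 3·x = 96 + 3x.
Every vertex has degree 4, so 4V = 2E.
Euler: V − E + F = 2 ⇒ (2E)/4 − E + (24 + x) = 2.
Multiply by 8: 2·(2E) − 4·(2E) + 8·(24 + x) = 16, i.e. 192 + 8x − 2·(96 + 3x) = 16.
Collecting terms: 2x = 16, so x = 8.
Then 2E = 96 + 3·8 = 120, so E = 60, V = 2E/4 = 30, F = 24 + 8 = 32.

8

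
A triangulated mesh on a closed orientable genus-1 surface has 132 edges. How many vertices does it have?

χ = 2 − 2·1 = 0, and every face is a triangle so 3F = 2E.
F = 2E/3 = 88. Then V = 0 + E − F = 0 + 132 − 88 = 44.

44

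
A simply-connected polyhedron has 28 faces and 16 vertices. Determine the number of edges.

42

Here V − E + F = 2.
E = V + F − (2) = 16 + 28 − (2) = 42.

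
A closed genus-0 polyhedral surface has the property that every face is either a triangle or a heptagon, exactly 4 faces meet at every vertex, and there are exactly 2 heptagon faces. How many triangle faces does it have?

Let x be the number of triangles; then F = 2 + x.
Edge–face incidences: 2E = 7·2 + 3·x = 14 + 3x.
Every vertex has degree 4, so 4V = 2E.
Euler: V − E + F = 2 ⇒ (2E)/4 − E + (2 + x) = 2.
Multiply by 8: 2·(2E) − 4·(2E) + 8·(2 + x) = 16, i.e. 16 + 8x − 2·(14 + 3x) = 16.
Collecting terms: 2x − 12 = 16, so 2x = 28, so x = 14.
Then 2E = 14 + 3·14 = 56, so E = 28, V = 2E/4 = 14, F = 2 + 14 = 16.

14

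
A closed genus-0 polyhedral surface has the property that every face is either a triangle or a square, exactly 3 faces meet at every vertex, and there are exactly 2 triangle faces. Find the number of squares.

Let x be the number of squares; then F = 2 + x.
Edge–face incidences: 2E = 3·2 + 4·x = 6 + 4x.
Every vertex has degree 3, so 3V = 2E.
Euler: V − E + F = 2 ⇒ (2E)/3 − E + (2 + x) = 2.
Multiply by 6: 2·(2E) − 3·(2E) + 6·(2 + x) = 12, i.e. 12 + 6x − (6 + 4x) = 12.
Collecting terms: 2x + 6 = 12, so 2x = 6, so x = 3.
Then 2E = 6 + 4·3 = 18, so E = 9, V = 2E/3 = 6, F = 2 + 3 = 5.

3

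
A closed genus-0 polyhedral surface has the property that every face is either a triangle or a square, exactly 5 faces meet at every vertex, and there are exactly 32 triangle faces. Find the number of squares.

Let x be the number of squares; then F = 32 + x.
Edge–face incidences: 2E = 3·32 + 4·x = 96 + 4x.
Every vertex has degree 5, so 5V = 2E.
Euler: V − E + F = 2 ⇒ (2E)/5 − E + (32 + x) = 2.
Multiply by 10: 2·(2E) − 5·(2E) + 10·(32 + x) = 20, i.e. 320 + 10x − 3·(96 + 4x) = 20.
Collecting terms: −2x + 32 = 20, so −2x = −12, so x = 6.
Then 2E = 96 + 4·6 = 120, so E = 60, V = 2E/5 = 24, F = 32 + 6 = 38.

6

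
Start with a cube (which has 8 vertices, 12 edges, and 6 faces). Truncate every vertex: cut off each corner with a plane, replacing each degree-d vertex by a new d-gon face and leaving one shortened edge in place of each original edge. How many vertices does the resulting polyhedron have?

Truncation replaces each original edge-end by a new vertex, so V′ = 2E = 24.
Each original edge survives, and each old vertex of degree d contributes d new edges; summing degrees gives Σd = 2E, so E′ = E + 2E = 3E = 36.
Each original face survives and each original vertex becomes one new face: F′ = F + V = 14.

24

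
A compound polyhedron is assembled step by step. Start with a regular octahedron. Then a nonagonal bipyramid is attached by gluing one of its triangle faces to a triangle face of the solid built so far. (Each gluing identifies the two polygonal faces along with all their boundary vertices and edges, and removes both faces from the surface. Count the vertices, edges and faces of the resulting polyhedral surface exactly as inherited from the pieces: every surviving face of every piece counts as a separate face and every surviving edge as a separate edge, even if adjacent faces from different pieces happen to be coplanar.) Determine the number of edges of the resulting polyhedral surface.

36

A regular octahedron: V=6, E=12, F=8.
Attach a nonagonal bipyramid (V=11, E=27, F=18) along a 3-gon: merge 3 vertices and 3 edges, delete both glued faces → V=14, E=36, F=24.
Check: V − E + F = 14 − 36 + 24 = 2.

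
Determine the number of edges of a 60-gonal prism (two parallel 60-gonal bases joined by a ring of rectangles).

A prism on an n-gon has two n-gon bases and n rectangular sides: V = 2·60 = 120, E = 3·60 = 180, F = 60 + 2 = 62.

180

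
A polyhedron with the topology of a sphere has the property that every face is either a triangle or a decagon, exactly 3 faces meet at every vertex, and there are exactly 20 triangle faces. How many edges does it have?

90

Let x be the number of decagons; then F = 20 + x.
Edge–face incidences: 2E = 3·20 + 10·x = 60 + 10x.
Every vertex has degree 3, so 3V = 2E.
Euler: V − E + F = 2 ⇒ (2E)/3 − E + (20 + x) = 2.
Multiply by 6: 2·(2E) − 3·(2E) + 6·(20 + x) = 12, i.e. 120 + 6x − (60 + 10x) = 12.
Collecting terms: −4x + 60 = 12, so −4x = −48, so x = 12.
Then 2E = 60 + 10·12 = 180, so E = 90, V = 2E/3 = 60, F = 20 + 12 = 32.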